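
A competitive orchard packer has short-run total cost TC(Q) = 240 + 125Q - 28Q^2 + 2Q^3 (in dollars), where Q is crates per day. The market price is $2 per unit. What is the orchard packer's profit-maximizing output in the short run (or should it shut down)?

Variable cost is VC = 125Q - 28Q^2 + 2Q^3, so AVC = VC/Q = 125 - 28Q + 2Q^2 and MC = dTC/dQ = 125 - 56Q + 6Q^2.
The AVC parabola has its vertex at Q = 28/4 = 7, where AVC = 125 - 28·7 + 2·7^2 = $27.
With P < min AVC ($2 < $27), every unit sold adds to the loss.
Best response: produce nothing and absorb the $240 fixed cost.

Shut down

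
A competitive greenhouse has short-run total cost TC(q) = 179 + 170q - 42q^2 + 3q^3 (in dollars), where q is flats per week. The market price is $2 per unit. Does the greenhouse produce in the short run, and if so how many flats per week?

Strip out fixed cost: VC = 170q - 42q^2 + 3q^3. Then AVC = 170 - 42q + 3q^2 and MC = 170 - 84q + 9q^2.
The AVC parabola has its vertex at q = 42/6 = 7, where AVC = 170 - 42·7 + 3·7^2 = $23.
P = $2 lies below min AVC = $23; no output level covers variable cost.
Shutting down limits the loss to fixed cost, $179.

Shut down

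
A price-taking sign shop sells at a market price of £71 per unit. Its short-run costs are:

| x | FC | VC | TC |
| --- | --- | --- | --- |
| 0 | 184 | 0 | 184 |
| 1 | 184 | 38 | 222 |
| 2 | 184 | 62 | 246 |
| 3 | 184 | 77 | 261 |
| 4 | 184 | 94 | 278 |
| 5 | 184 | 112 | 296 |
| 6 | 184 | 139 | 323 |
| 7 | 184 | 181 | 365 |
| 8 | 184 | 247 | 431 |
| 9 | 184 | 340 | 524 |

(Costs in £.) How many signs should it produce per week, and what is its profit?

Compute π = P·x − TC at each output: x=0: -184; x=1: -151; x=2: -104; x=3: -48; x=4: 6; x=5: 59; x=6: 103; x=7: 132; x=8: 137; x=9: 115.
Profit is maximized at x = 8. AVC there is 247/8 = £30.88 ≤ P, so producing beats shutting down (which would give -£184).

x = 8; profit = £137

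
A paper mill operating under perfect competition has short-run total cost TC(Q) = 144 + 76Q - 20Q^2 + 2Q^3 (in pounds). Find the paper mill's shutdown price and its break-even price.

Shutdown price = £26; break-even price = £52

AVC = 76 - 20Q + 2Q^2; minimized at Q = 5, giving min AVC = £26. That is the shutdown price.
ATC = 144/Q + 76 - 20Q + 2Q^2. Setting dATC/dQ = −144/Q^2 − 20 + 4Q = 0 gives Q = 6 (since 4·6^3 − 20·6^2 = 144).
min ATC = 144/6 + 76 − 20·6 + 2·6^2 = £52. That is the break-even price.
For £26 ≤ P < £52 the firm produces at a loss; below £26 it shuts down.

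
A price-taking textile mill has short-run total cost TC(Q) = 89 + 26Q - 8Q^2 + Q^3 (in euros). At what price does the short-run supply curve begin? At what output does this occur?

€10 per unit, at Q = 4

Short-run supply begins at min AVC. From VC = 26Q - 8Q^2 + Q^3, AVC = 26 - 8Q + Q^2.
At the minimum of AVC, MC = AVC. MC = 26 - 16Q + 3Q^2; setting MC = AVC gives 2Q^2 - 8Q = 0, so Q = 4. min AVC = 10.
For P < €10 the firm produces nothing.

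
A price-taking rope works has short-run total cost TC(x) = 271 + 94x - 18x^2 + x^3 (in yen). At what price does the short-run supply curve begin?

¥13 per unit

Short-run supply begins at min AVC. From VC = 94x - 18x^2 + x^3, AVC = 94 - 18x + x^2.
dAVC/dx = -18 + 2x = 0 gives x = 9. min AVC = 94 - 18·9 + 9^2 = 13.
The firm shuts down for any P below ¥13.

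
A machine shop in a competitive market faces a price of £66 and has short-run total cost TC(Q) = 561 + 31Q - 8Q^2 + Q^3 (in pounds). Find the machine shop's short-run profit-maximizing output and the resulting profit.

Profit = -£267 at Q = 7

AVC = 31 - 8Q + Q^2 has its minimum £15 at Q = 4; price £66 clears that bar, so the firm operates.
With MC = 31 - 16Q + 3Q^2, P = MC on the upward-sloping part at Q* = 7.
TR = 66·7 = 462. TC = 561 + 168 = 729. Profit = 462 − 729 = -£267.
That loss of £267 beats the £561 the firm would lose by shutting down; producing recovers £294 of fixed cost.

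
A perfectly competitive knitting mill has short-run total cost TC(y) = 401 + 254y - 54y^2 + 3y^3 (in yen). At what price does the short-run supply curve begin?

¥11 per unit

The firm shuts down when price falls below the minimum of average variable cost. AVC = VC/y = 254 - 54y + 3y^2.
dAVC/dy = -54 + 6y = 0 gives y = 9. min AVC = 254 - 54·9 + 3·9^2 = 11.
For P < ¥11 the firm produces nothing.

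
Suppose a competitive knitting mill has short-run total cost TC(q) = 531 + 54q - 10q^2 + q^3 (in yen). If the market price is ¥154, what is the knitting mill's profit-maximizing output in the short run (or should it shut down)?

Strip out fixed cost: VC = 54q - 10q^2 + q^3. Then AVC = 54 - 10q + q^2 and MC = 54 - 20q + 3q^2.
AVC is minimized where dAVC/dq = -10 + 2q = 0, at q = 5; min AVC = 54 - 10·5 + 5^2 = ¥29.
Since P = ¥154 ≥ min AVC = ¥29, price covers variable cost and the firm should produce.
Set P = MC: 154 = 54 - 20q + 3q^2 → -100 - 20q + 3q^2 = 0. The roots are q = -10/3 and q = 10; the profit-maximizing output is on the rising part of MC, so q* = 10.
Check: AVC at q = 10 is ¥54 ≤ P, so revenue covers variable cost.
Profit = P·q − TC = 154·10 − 1071 = ¥469.

Produce at q = 10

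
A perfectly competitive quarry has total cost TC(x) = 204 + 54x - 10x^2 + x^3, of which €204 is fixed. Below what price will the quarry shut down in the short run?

€29 per unit

The firm shuts down when price falls below the minimum of average variable cost. AVC = VC/x = 54 - 10x + x^2.
dAVC/dx = -10 + 2x = 0 gives x = 5. min AVC = 54 - 10·5 + 5^2 = 29.
For P < €29 the firm produces nothing.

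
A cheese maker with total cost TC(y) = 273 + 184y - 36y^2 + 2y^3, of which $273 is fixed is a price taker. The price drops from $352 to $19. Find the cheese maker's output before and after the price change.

Output falls from 14 to 0 (the firm shuts down)

AVC = 184 - 36y + 2y^2, minimized at y = 9 where min AVC = $22. MC = 184 - 72y + 6y^2.
With P = $352 above the shutdown price, P = MC gives y = 14.
At P = $19 < min AVC = $22, price no longer covers variable cost at any output, so the firm shuts down: y = 0.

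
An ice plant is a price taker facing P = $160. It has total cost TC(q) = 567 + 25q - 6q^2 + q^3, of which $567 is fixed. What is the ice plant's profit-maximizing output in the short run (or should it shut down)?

Variable cost is VC = 25q - 6q^2 + q^3, so AVC = VC/q = 25 - 6q + q^2 and MC = dTC/dq = 25 - 12q + 3q^2.
The AVC parabola has its vertex at q = 6/2 = 3, where AVC = 25 - 6·3 + 3^2 = $16.
Since P = $160 ≥ min AVC = $16, price covers variable cost and the firm should produce.
P = MC gives -135 - 12q + 3q^2 = 0, with roots -5 and 9. Take the larger (rising MC): q* = 9.
Check: AVC at q = 9 is $52 ≤ P, so revenue covers variable cost.
Profit = P·q − TC = 160·9 − 1035 = $405.

Produce at q = 9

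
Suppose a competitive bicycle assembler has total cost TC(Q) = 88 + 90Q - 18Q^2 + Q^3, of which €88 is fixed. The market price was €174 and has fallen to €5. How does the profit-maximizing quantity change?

AVC = 90 - 18Q + Q^2, minimized at Q = 9 where min AVC = €9. MC = 90 - 36Q + 3Q^2.
With P = €174 above the shutdown price, P = MC gives Q = 14.
At P = €5 < min AVC = €9, price no longer covers variable cost at any output, so the firm shuts down: Q = 0.

Output falls from 14 to 0 (the firm shuts down)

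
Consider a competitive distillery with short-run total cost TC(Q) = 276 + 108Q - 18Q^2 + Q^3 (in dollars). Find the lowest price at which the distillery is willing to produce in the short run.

$27 per unit

Short-run supply begins at min AVC. From VC = 108Q - 18Q^2 + Q^3, AVC = 108 - 18Q + Q^2.
dAVC/dQ = -18 + 2Q = 0 gives Q = 9. min AVC = 108 - 18·9 + 9^2 = 27.
The firm shuts down for any P below $27.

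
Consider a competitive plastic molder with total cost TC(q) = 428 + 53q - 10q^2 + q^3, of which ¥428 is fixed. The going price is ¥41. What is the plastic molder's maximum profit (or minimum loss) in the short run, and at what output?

AVC = 53 - 10q + q^2; min AVC = ¥28 at q = 5. Since P = ¥41 ≥ min AVC, the firm produces.
MC = 53 - 20q + 3q^2. Setting P = MC and taking the root on the rising branch gives q* = 6.
TR = 41·6 = 246. TC = 428 + 174 = 602. Profit = 246 − 602 = -¥356.
That loss of ¥356 beats the ¥428 the firm would lose by shutting down; producing recovers ¥72 of fixed cost.

Profit = -¥356 at q = 6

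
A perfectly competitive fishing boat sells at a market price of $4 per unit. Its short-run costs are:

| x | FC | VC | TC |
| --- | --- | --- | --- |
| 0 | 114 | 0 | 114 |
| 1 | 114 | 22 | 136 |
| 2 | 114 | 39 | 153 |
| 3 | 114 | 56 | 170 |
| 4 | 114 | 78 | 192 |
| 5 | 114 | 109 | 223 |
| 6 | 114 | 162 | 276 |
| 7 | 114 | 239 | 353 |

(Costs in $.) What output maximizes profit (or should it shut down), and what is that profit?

Tabulate TR − TC: x=0: -114; x=1: -132; x=2: -145; x=3: -158; x=4: -176; x=5: -203; x=6: -252; x=7: -325.
Profit is highest at x = 0. Equivalently, the lowest AVC in the table is 56/3 ≈ $18.67 at x = 3, and P = $4 falls below it — price never covers variable cost, so the firm shuts down and loses only its fixed cost.

x = 0 (shut down); profit = -$114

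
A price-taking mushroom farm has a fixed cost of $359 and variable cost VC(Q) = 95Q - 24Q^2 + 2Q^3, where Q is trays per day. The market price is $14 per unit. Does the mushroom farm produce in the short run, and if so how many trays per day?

From TC, MC = TC'(Q) = 95 - 48Q + 6Q^2 and AVC = VC/Q = 95 - 24Q + 2Q^2.
The AVC parabola has its vertex at Q = 24/4 = 6, where AVC = 95 - 24·6 + 2·6^2 = $23.
With P < min AVC ($14 < $23), every unit sold adds to the loss.
Shutting down limits the loss to fixed cost, $359.

Shut down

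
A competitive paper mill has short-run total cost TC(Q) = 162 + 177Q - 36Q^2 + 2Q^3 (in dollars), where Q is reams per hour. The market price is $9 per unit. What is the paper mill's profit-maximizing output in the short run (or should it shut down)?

Shut down

Strip out fixed cost: VC = 177Q - 36Q^2 + 2Q^3. Then AVC = 177 - 36Q + 2Q^2 and MC = 177 - 72Q + 6Q^2.
AVC hits its minimum where MC = AVC, at Q = 9, giving min AVC = 177 - 36·9 + 2·9^2 = $15.
P = $9 lies below min AVC = $15; no output level covers variable cost.
Best response: produce nothing and absorb the $162 fixed cost.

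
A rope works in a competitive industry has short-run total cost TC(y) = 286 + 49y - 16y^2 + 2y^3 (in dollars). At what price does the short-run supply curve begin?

$17 per unit

The shutdown price is the minimum of AVC. VC = 49y - 16y^2 + 2y^3, so AVC = 49 - 16y + 2y^2.
At the minimum of AVC, MC = AVC. MC = 49 - 32y + 6y^2; setting MC = AVC gives 4y^2 - 16y = 0, so y = 4. min AVC = 17.
The firm shuts down for any P below $17.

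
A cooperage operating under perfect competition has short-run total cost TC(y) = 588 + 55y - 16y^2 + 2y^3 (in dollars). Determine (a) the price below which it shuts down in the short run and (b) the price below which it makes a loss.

Shutdown price = $23; break-even price = $125

AVC = 55 - 16y + 2y^2; minimized at y = 4, giving min AVC = $23. That is the shutdown price.
ATC = 588/y + 55 - 16y + 2y^2. Setting dATC/dy = −588/y^2 − 16 + 4y = 0 gives y = 7 (since 4·7^3 − 16·7^2 = 588).
min ATC = 588/7 + 55 − 16·7 + 2·7^2 = $125. That is the break-even price.
For $23 ≤ P < $125 the firm produces at a loss; below $23 it shuts down.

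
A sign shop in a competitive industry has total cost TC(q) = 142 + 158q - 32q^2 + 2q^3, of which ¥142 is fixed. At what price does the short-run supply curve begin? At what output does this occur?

The shutdown price is the minimum of AVC. VC = 158q - 32q^2 + 2q^3, so AVC = 158 - 32q + 2q^2.
dAVC/dq = -32 + 4q = 0 gives q = 8. min AVC = 158 - 32·8 + 2·8^2 = 30.
So the shutdown price is ¥30.

¥30 per unit, at q = 8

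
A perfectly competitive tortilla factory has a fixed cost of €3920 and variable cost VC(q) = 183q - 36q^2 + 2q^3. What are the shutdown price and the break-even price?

Shutdown price = €21; break-even price = €351

Shutdown price = min AVC. AVC = 183 - 36q + 2q^2, with vertex at q = 9 and minimum €21.
ATC = 3920/q + 183 - 36q + 2q^2. Setting dATC/dq = −3920/q^2 − 36 + 4q = 0 gives q = 14 (since 4·14^3 − 36·14^2 = 3920).
min ATC = 3920/14 + 183 − 36·14 + 2·14^2 = €351. That is the break-even price.
Between these two prices the firm operates at a loss; above €351 it earns a profit.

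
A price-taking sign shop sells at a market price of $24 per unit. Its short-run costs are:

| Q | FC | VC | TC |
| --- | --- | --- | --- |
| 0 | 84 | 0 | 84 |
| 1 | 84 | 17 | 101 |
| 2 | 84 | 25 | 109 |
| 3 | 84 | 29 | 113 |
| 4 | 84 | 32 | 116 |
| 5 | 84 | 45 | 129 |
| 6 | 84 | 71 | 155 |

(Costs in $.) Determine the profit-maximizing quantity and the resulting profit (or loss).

Q = 5; profit = -$9

Profit at each row (π = 24Q − TC): Q=0: -84; Q=1: -77; Q=2: -61; Q=3: -41; Q=4: -20; Q=5: -9; Q=6: -11.
Profit is maximized at Q = 5. AVC there is 45/5 = $9 ≤ P, so producing beats shutting down (which would give -$84).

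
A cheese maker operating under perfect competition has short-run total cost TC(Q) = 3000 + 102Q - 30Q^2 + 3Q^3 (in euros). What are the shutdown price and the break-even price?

Shutdown price = min AVC. AVC = 102 - 30Q + 3Q^2, with vertex at Q = 5 and minimum €27.
ATC = 3000/Q + 102 - 30Q + 3Q^2. Setting dATC/dQ = −3000/Q^2 − 30 + 6Q = 0 gives Q = 10 (since 6·10^3 − 30·10^2 = 3000).
min ATC = 3000/10 + 102 − 30·10 + 3·10^2 = €402. That is the break-even price.
Between these two prices the firm operates at a loss; above €402 it earns a profit.

Shutdown price = €27; break-even price = €402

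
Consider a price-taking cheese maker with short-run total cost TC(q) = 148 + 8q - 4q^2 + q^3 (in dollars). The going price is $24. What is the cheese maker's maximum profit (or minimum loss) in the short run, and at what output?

Profit = -$84 at q = 4

AVC = 8 - 4q + q^2 has its minimum $4 at q = 2; price $24 clears that bar, so the firm operates.
MC = 8 - 8q + 3q^2. Setting P = MC and taking the root on the rising branch gives q* = 4.
TR = 24·4 = 96. TC = 148 + 32 = 180. Profit = 96 − 180 = -$84.
Shutting down would mean losing the fixed cost of $148, so operating at a loss of $84 is better by $64.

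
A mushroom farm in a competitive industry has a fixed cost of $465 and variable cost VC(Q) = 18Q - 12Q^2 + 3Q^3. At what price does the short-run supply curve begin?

$6 per unit

The shutdown price is the minimum of AVC. VC = 18Q - 12Q^2 + 3Q^3, so AVC = 18 - 12Q + 3Q^2.
dAVC/dQ = -12 + 6Q = 0 gives Q = 2. min AVC = 18 - 12·2 + 3·2^2 = 6.
The firm shuts down for any P below $6.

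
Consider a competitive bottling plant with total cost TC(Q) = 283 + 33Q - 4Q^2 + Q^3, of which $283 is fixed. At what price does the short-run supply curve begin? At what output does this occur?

$29 per unit, at Q = 2

Short-run supply begins at min AVC. From VC = 33Q - 4Q^2 + Q^3, AVC = 33 - 4Q + Q^2.
dAVC/dQ = -4 + 2Q = 0 gives Q = 2. min AVC = 33 - 4·2 + 2^2 = 29.
For P < $29 the firm produces nothing.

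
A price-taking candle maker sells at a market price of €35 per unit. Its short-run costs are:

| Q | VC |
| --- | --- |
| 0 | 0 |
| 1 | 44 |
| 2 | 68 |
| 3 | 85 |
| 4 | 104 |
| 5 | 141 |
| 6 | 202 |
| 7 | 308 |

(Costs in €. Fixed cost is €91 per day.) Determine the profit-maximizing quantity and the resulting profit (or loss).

Q = 4; profit = -€55

Tabulate TR − TC: Q=0: -91; Q=1: -100; Q=2: -89; Q=3: -71; Q=4: -55; Q=5: -57; Q=6: -83; Q=7: -154.
Profit is maximized at Q = 4. AVC there is 104/4 = €26 ≤ P, so producing beats shutting down (which would give -€91).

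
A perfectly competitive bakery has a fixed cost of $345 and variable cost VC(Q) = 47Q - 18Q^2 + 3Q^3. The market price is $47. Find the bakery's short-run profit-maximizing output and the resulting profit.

AVC = 47 - 18Q + 3Q^2 has its minimum $20 at Q = 3; price $47 clears that bar, so the firm operates.
MC = 47 - 36Q + 9Q^2. Setting P = MC and taking the root on the rising branch gives Q* = 4.
TR = 47·4 = 188. TC = 345 + 92 = 437. Profit = 188 − 437 = -$249.
That loss of $249 beats the $345 the firm would lose by shutting down; producing recovers $96 of fixed cost.

Profit = -$249 at Q = 4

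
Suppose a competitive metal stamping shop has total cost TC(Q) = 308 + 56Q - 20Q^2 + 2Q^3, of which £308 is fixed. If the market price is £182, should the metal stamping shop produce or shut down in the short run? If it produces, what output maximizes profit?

Variable cost is VC = 56Q - 20Q^2 + 2Q^3, so AVC = VC/Q = 56 - 20Q + 2Q^2 and MC = dTC/dQ = 56 - 40Q + 6Q^2.
The AVC parabola has its vertex at Q = 20/4 = 5, where AVC = 56 - 20·5 + 2·5^2 = £6.
Because £182 ≥ £6, revenue can cover variable cost; the firm operates.
P = MC gives -126 - 40Q + 6Q^2 = 0, with roots -7/3 and 9. Take the larger (rising MC): Q* = 9.
Check: AVC at Q = 9 is £38 ≤ P, so revenue covers variable cost.
Profit = P·Q − TC = 182·9 − 650 = £988.

Produce at Q = 9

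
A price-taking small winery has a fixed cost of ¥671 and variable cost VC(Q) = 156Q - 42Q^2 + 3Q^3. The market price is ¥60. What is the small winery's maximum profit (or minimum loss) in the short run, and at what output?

AVC = 156 - 42Q + 3Q^2; min AVC = ¥9 at Q = 7. Since P = ¥60 ≥ min AVC, the firm produces.
MC = 156 - 84Q + 9Q^2. Setting P = MC and taking the root on the rising branch gives Q* = 8.
TR = 60·8 = 480. TC = 671 + 96 = 767. Profit = 480 − 767 = -¥287.
By producing, the firm covers all variable cost plus ¥384 of fixed cost; shutting down would lose the full ¥671.

Profit = -¥287 at Q = 8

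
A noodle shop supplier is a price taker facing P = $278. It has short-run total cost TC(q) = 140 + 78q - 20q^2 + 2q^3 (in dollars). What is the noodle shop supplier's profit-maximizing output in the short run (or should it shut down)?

From TC, MC = TC'(q) = 78 - 40q + 6q^2 and AVC = VC/q = 78 - 20q + 2q^2.
AVC is minimized where dAVC/dq = -20 + 4q = 0, at q = 5; min AVC = 78 - 20·5 + 2·5^2 = $28.
Since P = $278 ≥ min AVC = $28, price covers variable cost and the firm should produce.
Solving P = MC: -200 - 40q + 6q^2 = 0 ⇒ q = -10/3 or 10. On the upward-sloping branch, q* = 10.
Check: AVC at q = 10 is $78 ≤ P, so revenue covers variable cost.
Profit = P·q − TC = 278·10 − 920 = $1860.

Produce at q = 10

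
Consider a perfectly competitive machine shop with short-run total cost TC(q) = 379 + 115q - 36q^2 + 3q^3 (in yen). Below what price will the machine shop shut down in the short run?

Short-run supply begins at min AVC. From VC = 115q - 36q^2 + 3q^3, AVC = 115 - 36q + 3q^2.
At the minimum of AVC, MC = AVC. MC = 115 - 72q + 9q^2; setting MC = AVC gives 6q^2 - 36q = 0, so q = 6. min AVC = 7.
For P < ¥7 the firm produces nothing.

¥7 per unit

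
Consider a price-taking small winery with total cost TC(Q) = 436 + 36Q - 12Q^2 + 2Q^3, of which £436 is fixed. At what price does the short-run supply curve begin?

£18 per unit

The firm shuts down when price falls below the minimum of average variable cost. AVC = VC/Q = 36 - 12Q + 2Q^2.
At the minimum of AVC, MC = AVC. MC = 36 - 24Q + 6Q^2; setting MC = AVC gives 4Q^2 - 12Q = 0, so Q = 3. min AVC = 18.
For P < £18 the firm produces nothing.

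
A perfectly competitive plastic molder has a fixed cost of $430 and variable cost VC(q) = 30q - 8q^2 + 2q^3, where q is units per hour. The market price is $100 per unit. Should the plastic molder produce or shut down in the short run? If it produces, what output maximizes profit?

Strip out fixed cost: VC = 30q - 8q^2 + 2q^3. Then AVC = 30 - 8q + 2q^2 and MC = 30 - 16q + 6q^2.
AVC is minimized where dAVC/dq = -8 + 4q = 0, at q = 2; min AVC = 30 - 8·2 + 2·2^2 = $22.
Since P = $100 ≥ min AVC = $22, price covers variable cost and the firm should produce.
Solving P = MC: -70 - 16q + 6q^2 = 0 ⇒ q = -7/3 or 5. On the upward-sloping branch, q* = 5.
Check: AVC at q = 5 is $40 ≤ P, so revenue covers variable cost.
Profit = P·q − TC = 100·5 − 630 = -$130, a loss, but smaller than the $430 fixed cost the firm would lose by shutting down.

Produce at q = 5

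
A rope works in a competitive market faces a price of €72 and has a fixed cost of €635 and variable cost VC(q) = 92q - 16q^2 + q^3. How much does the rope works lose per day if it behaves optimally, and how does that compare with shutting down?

AVC = 92 - 16q + q^2; min AVC = €28 at q = 8. Since P = €72 ≥ min AVC, the firm produces.
MC = 92 - 32q + 3q^2. Setting P = MC and taking the root on the rising branch gives q* = 10.
TR = 72·10 = 720. TC = 635 + 320 = 955. Profit = 720 − 955 = -€235.
By producing, the firm covers all variable cost plus €400 of fixed cost; shutting down would lose the full €635.

Profit = -€235 at q = 10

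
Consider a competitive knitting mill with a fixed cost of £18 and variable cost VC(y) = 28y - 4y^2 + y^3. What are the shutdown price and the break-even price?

Shutdown price = £24; break-even price = £31

AVC = 28 - 4y + y^2; minimized at y = 2, giving min AVC = £24. That is the shutdown price.
ATC = 18/y + 28 - 4y + y^2. Setting dATC/dy = −18/y^2 − 4 + 2y = 0 gives y = 3 (since 2·3^3 − 4·3^2 = 18).
min ATC = 18/3 + 28 − 4·3 + 3^2 = £31. That is the break-even price.
For £24 ≤ P < £31 the firm produces at a loss; below £24 it shuts down.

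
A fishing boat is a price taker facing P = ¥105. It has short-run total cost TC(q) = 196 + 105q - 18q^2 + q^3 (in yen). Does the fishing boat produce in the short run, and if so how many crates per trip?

Variable cost is VC = 105q - 18q^2 + q^3, so AVC = VC/q = 105 - 18q + q^2 and MC = dTC/dq = 105 - 36q + 3q^2.
The AVC parabola has its vertex at q = 18/2 = 9, where AVC = 105 - 18·9 + 9^2 = ¥24.
P = ¥105 exceeds min AVC = ¥24, so the firm stays open.
Set P = MC: 105 = 105 - 36q + 3q^2 → -36q + 3q^2 = 0. The roots are q = 0 and q = 12; the profit-maximizing output is on the rising part of MC, so q* = 12.
Check: AVC at q = 12 is ¥33 ≤ P, so revenue covers variable cost.
Profit = P·q − TC = 105·12 − 592 = ¥668.

Produce at q = 12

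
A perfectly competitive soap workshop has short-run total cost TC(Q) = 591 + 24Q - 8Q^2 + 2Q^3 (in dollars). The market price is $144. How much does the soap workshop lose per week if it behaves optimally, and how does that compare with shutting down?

Profit = -$15 at Q = 6

AVC = 24 - 8Q + 2Q^2 has its minimum $16 at Q = 2; price $144 clears that bar, so the firm operates.
MC = 24 - 16Q + 6Q^2. Setting P = MC and taking the root on the rising branch gives Q* = 6.
TR = 144·6 = 864. TC = 591 + 288 = 879. Profit = 864 − 879 = -$15.
By producing, the firm covers all variable cost plus $576 of fixed cost; shutting down would lose the full $591.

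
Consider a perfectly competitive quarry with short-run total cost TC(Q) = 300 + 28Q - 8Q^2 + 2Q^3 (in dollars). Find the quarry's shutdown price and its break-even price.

Shutdown price = $20; break-even price = $98

Shutdown price = min AVC. AVC = 28 - 8Q + 2Q^2, with vertex at Q = 2 and minimum $20.
ATC = 300/Q + 28 - 8Q + 2Q^2. Setting dATC/dQ = −300/Q^2 − 8 + 4Q = 0 gives Q = 5 (since 4·5^3 − 8·5^2 = 300).
min ATC = 300/5 + 28 − 8·5 + 2·5^2 = $98. That is the break-even price.
For $20 ≤ P < $98 the firm produces at a loss; below $20 it shuts down.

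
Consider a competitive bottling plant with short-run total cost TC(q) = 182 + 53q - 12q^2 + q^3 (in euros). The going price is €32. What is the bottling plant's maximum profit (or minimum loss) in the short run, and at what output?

AVC = 53 - 12q + q^2; min AVC = €17 at q = 6. Since P = €32 ≥ min AVC, the firm produces.
With MC = 53 - 24q + 3q^2, P = MC on the upward-sloping part at q* = 7.
TR = 32·7 = 224. TC = 182 + 126 = 308. Profit = 224 − 308 = -€84.
That loss of €84 beats the €182 the firm would lose by shutting down; producing recovers €98 of fixed cost.

Profit = -€84 at q = 7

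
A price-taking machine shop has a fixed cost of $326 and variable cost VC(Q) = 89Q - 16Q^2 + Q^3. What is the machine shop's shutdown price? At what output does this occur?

$25 per unit, at Q = 8

The firm shuts down when price falls below the minimum of average variable cost. AVC = VC/Q = 89 - 16Q + Q^2.
At the minimum of AVC, MC = AVC. MC = 89 - 32Q + 3Q^2; setting MC = AVC gives 2Q^2 - 16Q = 0, so Q = 8. min AVC = 25.
The firm shuts down for any P below $25.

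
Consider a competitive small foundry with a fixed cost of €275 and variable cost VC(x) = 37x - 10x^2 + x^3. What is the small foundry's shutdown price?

The firm shuts down when price falls below the minimum of average variable cost. AVC = VC/x = 37 - 10x + x^2.
dAVC/dx = -10 + 2x = 0 gives x = 5. min AVC = 37 - 10·5 + 5^2 = 12.
The firm shuts down for any P below €12.

€12 per unit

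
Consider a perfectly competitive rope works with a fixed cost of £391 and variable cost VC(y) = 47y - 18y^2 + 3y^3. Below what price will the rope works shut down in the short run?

£20 per unit

The shutdown price is the minimum of AVC. VC = 47y - 18y^2 + 3y^3, so AVC = 47 - 18y + 3y^2.
At the minimum of AVC, MC = AVC. MC = 47 - 36y + 9y^2; setting MC = AVC gives 6y^2 - 18y = 0, so y = 3. min AVC = 20.
For P < £20 the firm produces nothing.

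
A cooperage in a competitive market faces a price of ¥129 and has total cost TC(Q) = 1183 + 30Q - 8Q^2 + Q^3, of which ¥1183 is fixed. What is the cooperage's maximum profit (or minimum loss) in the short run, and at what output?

Profit = -¥373 at Q = 9

AVC = 30 - 8Q + Q^2 has its minimum ¥14 at Q = 4; price ¥129 clears that bar, so the firm operates.
With MC = 30 - 16Q + 3Q^2, P = MC on the upward-sloping part at Q* = 9.
TR = 129·9 = 1161. TC = 1183 + 351 = 1534. Profit = 1161 − 1534 = -¥373.
By producing, the firm covers all variable cost plus ¥810 of fixed cost; shutting down would lose the full ¥1183.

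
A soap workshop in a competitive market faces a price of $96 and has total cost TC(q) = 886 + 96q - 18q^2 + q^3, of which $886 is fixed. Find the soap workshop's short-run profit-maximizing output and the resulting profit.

Profit = -$22 at q = 12

AVC = 96 - 18q + q^2 has its minimum $15 at q = 9; price $96 clears that bar, so the firm operates.
With MC = 96 - 36q + 3q^2, P = MC on the upward-sloping part at q* = 12.
TR = 96·12 = 1152. TC = 886 + 288 = 1174. Profit = 1152 − 1174 = -$22.
That loss of $22 beats the $886 the firm would lose by shutting down; producing recovers $864 of fixed cost.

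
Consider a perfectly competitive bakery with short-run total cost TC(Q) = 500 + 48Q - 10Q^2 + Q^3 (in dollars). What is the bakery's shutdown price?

$23 per unit

Short-run supply begins at min AVC. From VC = 48Q - 10Q^2 + Q^3, AVC = 48 - 10Q + Q^2.
At the minimum of AVC, MC = AVC. MC = 48 - 20Q + 3Q^2; setting MC = AVC gives 2Q^2 - 10Q = 0, so Q = 5. min AVC = 23.
So the shutdown price is $23.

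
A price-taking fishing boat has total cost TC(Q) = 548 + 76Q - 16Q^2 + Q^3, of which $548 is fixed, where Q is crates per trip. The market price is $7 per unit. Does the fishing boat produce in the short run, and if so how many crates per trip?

Shut down

Strip out fixed cost: VC = 76Q - 16Q^2 + Q^3. Then AVC = 76 - 16Q + Q^2 and MC = 76 - 32Q + 3Q^2.
The AVC parabola has its vertex at Q = 16/2 = 8, where AVC = 76 - 16·8 + 8^2 = $12.
P = $7 lies below min AVC = $12; no output level covers variable cost.
Best response: produce nothing and absorb the $548 fixed cost.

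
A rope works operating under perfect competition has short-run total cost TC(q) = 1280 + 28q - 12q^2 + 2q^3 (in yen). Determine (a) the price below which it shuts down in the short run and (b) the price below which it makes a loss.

Shutdown price = ¥10; break-even price = ¥220

AVC = 28 - 12q + 2q^2; minimized at q = 3, giving min AVC = ¥10. That is the shutdown price.
ATC = 1280/q + 28 - 12q + 2q^2. Setting dATC/dq = −1280/q^2 − 12 + 4q = 0 gives q = 8 (since 4·8^3 − 12·8^2 = 1280).
min ATC = 1280/8 + 28 − 12·8 + 2·8^2 = ¥220. That is the break-even price.
Between these two prices the firm operates at a loss; above ¥220 it earns a profit.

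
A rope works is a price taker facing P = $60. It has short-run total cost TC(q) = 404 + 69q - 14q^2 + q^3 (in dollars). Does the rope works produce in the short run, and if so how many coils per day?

Produce at q = 9

From TC, MC = TC'(q) = 69 - 28q + 3q^2 and AVC = VC/q = 69 - 14q + q^2.
AVC hits its minimum where MC = AVC, at q = 7, giving min AVC = 69 - 14·7 + 7^2 = $20.
P = $60 exceeds min AVC = $20, so the firm stays open.
P = MC gives 9 - 28q + 3q^2 = 0, with roots 1/3 and 9. Take the larger (rising MC): q* = 9.
Check: AVC at q = 9 is $24 ≤ P, so revenue covers variable cost.
Profit = P·q − TC = 60·9 − 620 = -$80, a loss, but smaller than the $404 fixed cost the firm would lose by shutting down.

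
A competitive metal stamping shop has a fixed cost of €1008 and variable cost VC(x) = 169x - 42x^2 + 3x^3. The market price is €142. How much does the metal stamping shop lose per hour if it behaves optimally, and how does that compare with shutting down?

AVC = 169 - 42x + 3x^2 has its minimum €22 at x = 7; price €142 clears that bar, so the firm operates.
MC = 169 - 84x + 9x^2. Setting P = MC and taking the root on the rising branch gives x* = 9.
TR = 142·9 = 1278. TC = 1008 + 306 = 1314. Profit = 1278 − 1314 = -€36.
Shutting down would mean losing the fixed cost of €1008, so operating at a loss of €36 is better by €972.

Profit = -€36 at x = 9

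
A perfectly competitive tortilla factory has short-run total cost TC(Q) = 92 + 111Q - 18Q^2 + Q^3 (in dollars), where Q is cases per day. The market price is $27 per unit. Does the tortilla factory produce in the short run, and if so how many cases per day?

Shut down

Strip out fixed cost: VC = 111Q - 18Q^2 + Q^3. Then AVC = 111 - 18Q + Q^2 and MC = 111 - 36Q + 3Q^2.
AVC is minimized where dAVC/dQ = -18 + 2Q = 0, at Q = 9; min AVC = 111 - 18·9 + 9^2 = $30.
With P < min AVC ($27 < $30), every unit sold adds to the loss.
The firm minimizes its loss by shutting down and losing only its fixed cost of $92.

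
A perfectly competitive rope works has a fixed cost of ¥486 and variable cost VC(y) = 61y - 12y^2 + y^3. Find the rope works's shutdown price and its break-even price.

AVC = 61 - 12y + y^2; minimized at y = 6, giving min AVC = ¥25. That is the shutdown price.
ATC = 486/y + 61 - 12y + y^2. Setting dATC/dy = −486/y^2 − 12 + 2y = 0 gives y = 9 (since 2·9^3 − 12·9^2 = 486).
min ATC = 486/9 + 61 − 12·9 + 9^2 = ¥88. That is the break-even price.
Between these two prices the firm operates at a loss; above ¥88 it earns a profit.

Shutdown price = ¥25; break-even price = ¥88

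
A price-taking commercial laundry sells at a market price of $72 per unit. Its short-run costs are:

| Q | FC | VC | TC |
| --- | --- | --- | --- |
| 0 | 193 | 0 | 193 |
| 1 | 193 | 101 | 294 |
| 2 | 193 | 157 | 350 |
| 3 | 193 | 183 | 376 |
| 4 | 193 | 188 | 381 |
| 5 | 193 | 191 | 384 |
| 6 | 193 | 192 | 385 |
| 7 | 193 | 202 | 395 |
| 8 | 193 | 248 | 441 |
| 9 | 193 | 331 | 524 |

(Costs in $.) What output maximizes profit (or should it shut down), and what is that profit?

Q = 8; profit = $135

Tabulate TR − TC: Q=0: -193; Q=1: -222; Q=2: -206; Q=3: -160; Q=4: -93; Q=5: -24; Q=6: 47; Q=7: 109; Q=8: 135; Q=9: 124.
Profit is maximized at Q = 8. AVC there is 248/8 = $31 ≤ P, so producing beats shutting down (which would give -$193).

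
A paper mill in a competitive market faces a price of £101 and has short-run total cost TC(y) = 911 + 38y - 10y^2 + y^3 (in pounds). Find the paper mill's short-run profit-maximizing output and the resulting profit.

AVC = 38 - 10y + y^2 has its minimum £13 at y = 5; price £101 clears that bar, so the firm operates.
With MC = 38 - 20y + 3y^2, P = MC on the upward-sloping part at y* = 9.
TR = 101·9 = 909. TC = 911 + 261 = 1172. Profit = 909 − 1172 = -£263.
That loss of £263 beats the £911 the firm would lose by shutting down; producing recovers £648 of fixed cost.

Profit = -£263 at y = 9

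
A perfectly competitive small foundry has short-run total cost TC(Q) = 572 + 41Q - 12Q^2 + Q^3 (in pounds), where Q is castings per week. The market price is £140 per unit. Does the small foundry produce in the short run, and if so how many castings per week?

Produce at Q = 11

From TC, MC = TC'(Q) = 41 - 24Q + 3Q^2 and AVC = VC/Q = 41 - 12Q + Q^2.
AVC hits its minimum where MC = AVC, at Q = 6, giving min AVC = 41 - 12·6 + 6^2 = £5.
Since P = £140 ≥ min AVC = £5, price covers variable cost and the firm should produce.
Solving P = MC: -99 - 24Q + 3Q^2 = 0 ⇒ Q = -3 or 11. On the upward-sloping branch, Q* = 11.
Check: AVC at Q = 11 is £30 ≤ P, so revenue covers variable cost.
Profit = P·Q − TC = 140·11 − 902 = £638.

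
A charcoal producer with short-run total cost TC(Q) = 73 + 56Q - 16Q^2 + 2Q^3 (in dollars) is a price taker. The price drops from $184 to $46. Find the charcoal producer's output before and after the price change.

AVC = 56 - 16Q + 2Q^2, minimized at Q = 4 where min AVC = $24. MC = 56 - 32Q + 6Q^2.
At P = $184 ≥ min AVC, set P = MC on the rising branch: Q = 8.
At P = $46 ≥ min AVC, set P = MC: Q = 5. The firm stays open but cuts output.

Output falls from 8 to 5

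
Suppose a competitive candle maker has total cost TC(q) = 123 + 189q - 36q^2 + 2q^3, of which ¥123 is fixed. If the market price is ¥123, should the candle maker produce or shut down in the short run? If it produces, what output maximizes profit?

Produce at q = 11

From TC, MC = TC'(q) = 189 - 72q + 6q^2 and AVC = VC/q = 189 - 36q + 2q^2.
AVC is minimized where dAVC/dq = -36 + 4q = 0, at q = 9; min AVC = 189 - 36·9 + 2·9^2 = ¥27.
Since P = ¥123 ≥ min AVC = ¥27, price covers variable cost and the firm should produce.
Set P = MC: 123 = 189 - 72q + 6q^2 → 66 - 72q + 6q^2 = 0. The roots are q = 1 and q = 11; the profit-maximizing output is on the rising part of MC, so q* = 11.
Check: AVC at q = 11 is ¥35 ≤ P, so revenue covers variable cost.
Profit = P·q − TC = 123·11 − 508 = ¥845.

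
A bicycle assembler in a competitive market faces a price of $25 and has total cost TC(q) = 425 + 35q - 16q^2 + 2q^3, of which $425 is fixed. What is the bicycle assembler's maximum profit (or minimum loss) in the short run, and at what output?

Profit = -$325 at q = 5

AVC = 35 - 16q + 2q^2 has its minimum $3 at q = 4; price $25 clears that bar, so the firm operates.
With MC = 35 - 32q + 6q^2, P = MC on the upward-sloping part at q* = 5.
TR = 25·5 = 125. TC = 425 + 25 = 450. Profit = 125 − 450 = -$325.
By producing, the firm covers all variable cost plus $100 of fixed cost; shutting down would lose the full $425.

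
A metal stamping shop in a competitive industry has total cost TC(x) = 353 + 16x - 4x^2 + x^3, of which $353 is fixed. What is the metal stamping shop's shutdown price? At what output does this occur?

The shutdown price is the minimum of AVC. VC = 16x - 4x^2 + x^3, so AVC = 16 - 4x + x^2.
At the minimum of AVC, MC = AVC. MC = 16 - 8x + 3x^2; setting MC = AVC gives 2x^2 - 4x = 0, so x = 2. min AVC = 12.
The firm shuts down for any P below $12.

$12 per unit, at x = 2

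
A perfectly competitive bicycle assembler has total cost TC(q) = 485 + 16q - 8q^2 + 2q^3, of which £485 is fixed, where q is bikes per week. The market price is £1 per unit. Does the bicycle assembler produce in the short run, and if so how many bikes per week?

From TC, MC = TC'(q) = 16 - 16q + 6q^2 and AVC = VC/q = 16 - 8q + 2q^2.
AVC hits its minimum where MC = AVC, at q = 2, giving min AVC = 16 - 8·2 + 2·2^2 = £8.
P = £1 lies below min AVC = £8; no output level covers variable cost.
Shutting down limits the loss to fixed cost, £485.

Shut down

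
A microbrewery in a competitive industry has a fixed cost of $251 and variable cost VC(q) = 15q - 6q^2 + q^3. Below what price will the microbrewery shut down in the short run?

$6 per unit

The firm shuts down when price falls below the minimum of average variable cost. AVC = VC/q = 15 - 6q + q^2.
At the minimum of AVC, MC = AVC. MC = 15 - 12q + 3q^2; setting MC = AVC gives 2q^2 - 6q = 0, so q = 3. min AVC = 6.
The firm shuts down for any P below $6.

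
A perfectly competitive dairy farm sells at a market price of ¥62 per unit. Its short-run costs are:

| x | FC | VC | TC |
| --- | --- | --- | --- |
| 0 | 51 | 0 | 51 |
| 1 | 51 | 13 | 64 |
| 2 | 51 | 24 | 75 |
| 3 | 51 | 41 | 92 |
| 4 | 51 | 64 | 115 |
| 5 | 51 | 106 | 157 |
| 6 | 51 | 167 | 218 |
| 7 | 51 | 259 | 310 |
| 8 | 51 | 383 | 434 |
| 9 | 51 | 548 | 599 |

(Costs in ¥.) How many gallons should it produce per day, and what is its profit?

Tabulate TR − TC: x=0: -51; x=1: -2; x=2: 49; x=3: 94; x=4: 133; x=5: 153; x=6: 154; x=7: 124; x=8: 62; x=9: -41.
Profit is maximized at x = 6. AVC there is 167/6 = ¥27.83 ≤ P, so producing beats shutting down (which would give -¥51).

x = 6; profit = ¥154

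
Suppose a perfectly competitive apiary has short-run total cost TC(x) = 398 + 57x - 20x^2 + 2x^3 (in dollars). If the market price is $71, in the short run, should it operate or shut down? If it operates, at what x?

From TC, MC = TC'(x) = 57 - 40x + 6x^2 and AVC = VC/x = 57 - 20x + 2x^2.
AVC is minimized where dAVC/dx = -20 + 4x = 0, at x = 5; min AVC = 57 - 20·5 + 2·5^2 = $7.
Since P = $71 ≥ min AVC = $7, price covers variable cost and the firm should produce.
P = MC gives -14 - 40x + 6x^2 = 0, with roots -1/3 and 7. Take the larger (rising MC): x* = 7.
Check: AVC at x = 7 is $15 ≤ P, so revenue covers variable cost.
Profit = P·x − TC = 71·7 − 503 = -$6, a loss, but smaller than the $398 fixed cost the firm would lose by shutting down.

Produce at x = 7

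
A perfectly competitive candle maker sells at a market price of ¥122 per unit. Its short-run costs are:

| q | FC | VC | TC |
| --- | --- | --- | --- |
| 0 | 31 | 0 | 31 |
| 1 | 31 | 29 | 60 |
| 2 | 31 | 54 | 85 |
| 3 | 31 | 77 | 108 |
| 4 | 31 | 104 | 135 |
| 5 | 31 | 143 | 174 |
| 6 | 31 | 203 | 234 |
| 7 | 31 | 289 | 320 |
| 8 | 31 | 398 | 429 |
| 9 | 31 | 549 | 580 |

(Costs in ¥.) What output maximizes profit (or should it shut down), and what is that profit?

q = 8; profit = ¥547

Tabulate TR − TC: q=0: -31; q=1: 62; q=2: 159; q=3: 258; q=4: 353; q=5: 436; q=6: 498; q=7: 534; q=8: 547; q=9: 518.
Profit is maximized at q = 8. AVC there is 398/8 = ¥49.75 ≤ P, so producing beats shutting down (which would give -¥31).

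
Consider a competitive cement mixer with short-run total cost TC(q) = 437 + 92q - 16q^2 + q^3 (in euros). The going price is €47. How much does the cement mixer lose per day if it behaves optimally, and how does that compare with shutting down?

AVC = 92 - 16q + q^2; min AVC = €28 at q = 8. Since P = €47 ≥ min AVC, the firm produces.
MC = 92 - 32q + 3q^2. Setting P = MC and taking the root on the rising branch gives q* = 9.
TR = 47·9 = 423. TC = 437 + 261 = 698. Profit = 423 − 698 = -€275.
Shutting down would mean losing the fixed cost of €437, so operating at a loss of €275 is better by €162.

Profit = -€275 at q = 9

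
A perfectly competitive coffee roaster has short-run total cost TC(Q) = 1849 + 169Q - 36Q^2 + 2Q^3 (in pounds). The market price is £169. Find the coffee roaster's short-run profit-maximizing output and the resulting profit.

AVC = 169 - 36Q + 2Q^2; min AVC = £7 at Q = 9. Since P = £169 ≥ min AVC, the firm produces.
With MC = 169 - 72Q + 6Q^2, P = MC on the upward-sloping part at Q* = 12.
TR = 169·12 = 2028. TC = 1849 + 300 = 2149. Profit = 2028 − 2149 = -£121.
That loss of £121 beats the £1849 the firm would lose by shutting down; producing recovers £1728 of fixed cost.

Profit = -£121 at Q = 12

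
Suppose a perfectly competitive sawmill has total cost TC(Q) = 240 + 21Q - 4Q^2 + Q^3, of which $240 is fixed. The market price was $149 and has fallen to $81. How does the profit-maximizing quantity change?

MC = 21 - 8Q + 3Q^2; the shutdown threshold is min AVC = $17 (at Q = 2).
At P = $149 ≥ min AVC, set P = MC on the rising branch: Q = 8.
At P = $81 ≥ min AVC, set P = MC: Q = 6. The firm stays open but cuts output.

Output falls from 8 to 6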